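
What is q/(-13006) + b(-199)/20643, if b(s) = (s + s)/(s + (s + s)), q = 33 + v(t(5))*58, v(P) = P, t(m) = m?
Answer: -407695/16437726 ≈ -0.024802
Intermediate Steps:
q = 323 (q = 33 + 5*58 = 33 + 290 = 323)
b(s) = ⅔ (b(s) = (2*s)/(s + 2*s) = (2*s)/((3*s)) = (2*s)*(1/(3*s)) = ⅔)
q/(-13006) + b(-199)/20643 = 323/(-13006) + (⅔)/20643 = 323*(-1/13006) + (⅔)*(1/20643) = -323/13006 + 2/61929 = -407695/16437726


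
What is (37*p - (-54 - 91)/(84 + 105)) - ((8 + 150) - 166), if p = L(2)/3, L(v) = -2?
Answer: -3005/189 ≈ -15.899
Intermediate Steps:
p = -⅔ (p = -2/3 = -2*⅓ = -⅔ ≈ -0.66667)
(37*p - (-54 - 91)/(84 + 105)) - ((8 + 150) - 166) = (37*(-⅔) - (-54 - 91)/(84 + 105)) - ((8 + 150) - 166) = (-74/3 - (-145)/189) - (158 - 166) = (-74/3 - (-145)/189) - 1*(-8) = (-74/3 - 1*(-145/189)) + 8 = (-74/3 + 145/189) + 8 = -4517/189 + 8 = -3005/189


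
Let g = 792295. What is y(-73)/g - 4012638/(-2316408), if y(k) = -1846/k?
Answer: 38680894476083/22329221462380 ≈ 1.7323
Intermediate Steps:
y(-73)/g - 4012638/(-2316408) = -1846/(-73)/792295 - 4012638/(-2316408) = -1846*(-1/73)*(1/792295) - 4012638*(-1/2316408) = (1846/73)*(1/792295) + 668773/386068 = 1846/57837535 + 668773/386068 = 38680894476083/22329221462380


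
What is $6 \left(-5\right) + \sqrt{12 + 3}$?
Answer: $-30 + \sqrt{15} \approx -26.127$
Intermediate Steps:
$6 \left(-5\right) + \sqrt{12 + 3} = -30 + \sqrt{15}$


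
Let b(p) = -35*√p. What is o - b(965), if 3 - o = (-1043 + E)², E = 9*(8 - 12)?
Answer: -1164238 + 35*√965 ≈ -1.1632e+6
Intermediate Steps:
E = -36 (E = 9*(-4) = -36)
o = -1164238 (o = 3 - (-1043 - 36)² = 3 - 1*(-1079)² = 3 - 1*1164241 = 3 - 1164241 = -1164238)
o - b(965) = -1164238 - (-35)*√965 = -1164238 + 35*√965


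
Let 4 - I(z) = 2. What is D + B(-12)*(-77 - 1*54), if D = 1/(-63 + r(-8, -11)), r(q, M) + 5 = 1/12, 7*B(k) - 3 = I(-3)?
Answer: -533909/5705 ≈ -93.586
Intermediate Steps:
I(z) = 2 (I(z) = 4 - 1*2 = 4 - 2 = 2)
B(k) = 5/7 (B(k) = 3/7 + (1/7)*2 = 3/7 + 2/7 = 5/7)
r(q, M) = -59/12 (r(q, M) = -5 + 1/12 = -59/12)
D = -12/815 (D = 1/(-63 - 59/12) = 1/(-815/12) = -12/815 ≈ -0.014724)
D + B(-12)*(-77 - 1*54) = -12/815 + 5*(-77 - 1*54)/7 = -12/815 + 5*(-77 - 54)/7 = -12/815 + (5/7)*(-131) = -12/815 - 655/7 = -533909/5705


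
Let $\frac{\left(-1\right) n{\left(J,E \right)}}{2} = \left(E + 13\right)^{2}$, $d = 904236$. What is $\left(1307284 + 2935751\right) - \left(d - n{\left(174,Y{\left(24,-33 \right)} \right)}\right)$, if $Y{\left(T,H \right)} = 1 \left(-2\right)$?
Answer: $3338557$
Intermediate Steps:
$Y{\left(T,H \right)} = -2$
$n{\left(J,E \right)} = - 2 \left(13 + E\right)^{2}$ ($n{\left(J,E \right)} = - 2 \left(E + 13\right)^{2} = - 2 \left(13 + E\right)^{2}$)
$\left(1307284 + 2935751\right) - \left(d - n{\left(174,Y{\left(24,-33 \right)} \right)}\right) = \left(1307284 + 2935751\right) - \left(904236 + 2 \left(13 - 2\right)^{2}\right) = 4243035 - \left(904236 + 2 \cdot 11^{2}\right) = 4243035 - 904478 = 3338557$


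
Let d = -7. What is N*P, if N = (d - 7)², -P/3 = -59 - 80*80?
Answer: 3797892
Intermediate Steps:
P = 19377 (P = -3*(-59 - 80*80) = -3*(-59 - 6400) = -3*(-6459) = 19377)
N = 196 (N = (-7 - 7)² = (-14)² = 196)
N*P = 196*19377 = 3797892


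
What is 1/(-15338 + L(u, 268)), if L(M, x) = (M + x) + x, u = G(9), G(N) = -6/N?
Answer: -3/44408 ≈ -6.7555e-5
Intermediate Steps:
u = -⅔ (u = -6/9 = -6*⅑ = -⅔ ≈ -0.66667)
L(M, x) = M + 2*x
1/(-15338 + L(u, 268)) = 1/(-15338 + (-⅔ + 2*268)) = 1/(-15338 + (-⅔ + 536)) = 1/(-15338 + 1606/3) = 1/(-44408/3) = -3/44408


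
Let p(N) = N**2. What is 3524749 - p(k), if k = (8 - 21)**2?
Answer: 3496188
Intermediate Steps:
k = 169 (k = (-13)**2 = 169)
3524749 - p(k) = 3524749 - 1*169**2 = 3524749 - 1*28561 = 3524749 - 28561 = 3496188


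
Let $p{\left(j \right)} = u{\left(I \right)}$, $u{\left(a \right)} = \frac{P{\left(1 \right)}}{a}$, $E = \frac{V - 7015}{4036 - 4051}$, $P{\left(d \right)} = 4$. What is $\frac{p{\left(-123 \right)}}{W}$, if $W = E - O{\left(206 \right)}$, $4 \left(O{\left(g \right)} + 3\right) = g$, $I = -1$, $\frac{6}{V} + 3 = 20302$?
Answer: $- \frac{2435880}{255259913} \approx -0.0095427$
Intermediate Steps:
$V = \frac{6}{20299}$ ($V = \frac{6}{-3 + 20302} = \frac{6}{20299} \approx 0.00029558$)
$O{\left(g \right)} = -3 + \frac{g}{4}$
$E = \frac{142397479}{304485}$ ($E = \frac{\frac{6}{20299} - 7015}{4036 - 4051} = - \frac{142397479}{20299 \left(-15\right)} = \left(- \frac{142397479}{20299}\right) \left(- \frac{1}{15}\right) = \frac{142397479}{304485} \approx 467.67$)
$u{\left(a \right)} = \frac{4}{a}$
$p{\left(j \right)} = -4$ ($p{\left(j \right)} = \frac{4}{-1} = 4 \left(-1\right) = -4$)
$W = \frac{255259913}{608970}$ ($W = \frac{142397479}{304485} - \left(-3 + \frac{1}{4} \cdot 206\right) = \frac{142397479}{304485} - \left(-3 + \frac{103}{2}\right) = \frac{142397479}{304485} - \frac{97}{2} = \frac{255259913}{608970} \approx 419.17$)
$\frac{p{\left(-123 \right)}}{W} = - \frac{4}{\frac{255259913}{608970}} = \left(-4\right) \frac{608970}{255259913} = - \frac{2435880}{255259913}$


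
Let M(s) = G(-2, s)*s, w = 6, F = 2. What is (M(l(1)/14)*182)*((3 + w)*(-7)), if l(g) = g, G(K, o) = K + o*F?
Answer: 1521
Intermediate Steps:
G(K, o) = K + 2*o (G(K, o) = K + o*2 = K + 2*o)
M(s) = s*(-2 + 2*s) (M(s) = (-2 + 2*s)*s = s*(-2 + 2*s))
(M(l(1)/14)*182)*((3 + w)*(-7)) = ((2*(1/14)*(-1 + 1/14))*182)*((3 + 6)*(-7)) = ((2*(1*(1/14))*(-1 + 1*(1/14)))*182)*(9*(-7)) = ((2*(1/14)*(-1 + 1/14))*182)*(-63) = ((2*(1/14)*(-13/14))*182)*(-63) = -13/98*182*(-63) = -169/7*(-63) = 1521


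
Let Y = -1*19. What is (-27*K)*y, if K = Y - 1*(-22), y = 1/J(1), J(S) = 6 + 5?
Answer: -81/11 ≈ -7.3636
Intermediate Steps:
Y = -19
J(S) = 11
y = 1/11 ≈ 0.090909
K = 3 (K = -19 - 1*(-22) = -19 + 22 = 3)
(-27*K)*y = -27*3*(1/11) = -81*1/11 = -81/11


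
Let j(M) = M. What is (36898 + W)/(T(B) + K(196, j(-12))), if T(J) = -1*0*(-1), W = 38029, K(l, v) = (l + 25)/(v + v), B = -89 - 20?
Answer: -1798248/221 ≈ -8136.9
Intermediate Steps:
B = -109
K(l, v) = (25 + l)/(2*v) (K(l, v) = (25 + l)/((2*v)) = (25 + l)*(1/(2*v)) = (25 + l)/(2*v))
T(J) = 0 (T(J) = 0*(-1) = 0)
(36898 + W)/(T(B) + K(196, j(-12))) = (36898 + 38029)/(0 + (1/2)*(25 + 196)/(-12)) = 74927/(0 + (1/2)*(-1/12)*221) = 74927/(0 - 221/24) = 74927/(-221/24) = 74927*(-24/221) = -1798248/221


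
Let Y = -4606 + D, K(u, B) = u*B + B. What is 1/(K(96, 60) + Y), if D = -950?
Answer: 1/264 ≈ 0.0037879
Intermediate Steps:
K(u, B) = B + B*u (K(u, B) = B*u + B = B + B*u)
Y = -5556 (Y = -4606 - 950 = -5556)
1/(K(96, 60) + Y) = 1/(60*(1 + 96) - 5556) = 1/(60*97 - 5556) = 1/(5820 - 5556) = 1/264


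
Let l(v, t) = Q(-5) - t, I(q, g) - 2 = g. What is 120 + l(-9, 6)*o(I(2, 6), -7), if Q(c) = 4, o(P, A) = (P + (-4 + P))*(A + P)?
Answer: 96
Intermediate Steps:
I(q, g) = 2 + g
o(P, A) = (-4 + 2*P)*(A + P)
l(v, t) = 4 - t
120 + l(-9, 6)*o(I(2, 6), -7) = 120 + (4 - 1*6)*(-4*(-7) - 4*(2 + 6) + 2*(2 + 6)² + 2*(-7)*(2 + 6)) = 120 + (4 - 6)*(28 - 4*8 + 2*8² + 2*(-7)*8) = 120 - 2*(28 - 32 + 2*64 - 112) = 120 - 2*(28 - 32 + 128 - 112) = 120 - 2*12 = 120 - 24 = 96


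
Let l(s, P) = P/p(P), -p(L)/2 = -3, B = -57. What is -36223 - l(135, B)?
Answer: -72427/2 ≈ -36214.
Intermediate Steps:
p(L) = 6 (p(L) = -2*(-3) = 6)
l(s, P) = P/6
-36223 - l(135, B) = -36223 - (-57)/6 = -36223 - 1*(-19/2) = -36223 + 19/2 = -72427/2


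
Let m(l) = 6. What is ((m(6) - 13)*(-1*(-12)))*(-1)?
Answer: 84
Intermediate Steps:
((m(6) - 13)*(-1*(-12)))*(-1) = ((6 - 13)*(-1*(-12)))*(-1) = -7*12*(-1) = -84*(-1) = 84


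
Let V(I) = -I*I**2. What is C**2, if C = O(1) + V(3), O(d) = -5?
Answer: 1024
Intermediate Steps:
V(I) = -I**3
C = -32 (C = -5 - 1*3**3 = -5 - 1*27 = -5 - 27 = -32)
C**2 = (-32)**2 = 1024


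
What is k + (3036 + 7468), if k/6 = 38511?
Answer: 241570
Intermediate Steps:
k = 231066 (k = 6*38511 = 231066)
k + (3036 + 7468) = 231066 + (3036 + 7468) = 231066 + 10504 = 241570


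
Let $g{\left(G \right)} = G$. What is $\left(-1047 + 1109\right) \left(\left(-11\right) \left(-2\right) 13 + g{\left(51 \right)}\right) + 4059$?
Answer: $24953$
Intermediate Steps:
$\left(-1047 + 1109\right) \left(\left(-11\right) \left(-2\right) 13 + g{\left(51 \right)}\right) + 4059 = \left(-1047 + 1109\right) \left(\left(-11\right) \left(-2\right) 13 + 51\right) + 4059 = 62 \left(22 \cdot 13 + 51\right) + 4059 = 62 \left(286 + 51\right) + 4059 = 62 \cdot 337 + 4059 = 20894 + 4059 = 24953$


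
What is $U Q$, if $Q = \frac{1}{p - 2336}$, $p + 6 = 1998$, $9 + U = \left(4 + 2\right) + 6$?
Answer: $- \frac{3}{344} \approx -0.0087209$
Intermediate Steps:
$U = 3$ ($U = -9 + \left(\left(4 + 2\right) + 6\right) = -9 + \left(6 + 6\right) = -9 + 12 = 3$)
$p = 1992$ ($p = -6 + 1998 = 1992$)
$Q = - \frac{1}{344}$ ($Q = \frac{1}{1992 - 2336} = \frac{1}{-344} = - \frac{1}{344} \approx -0.002907$)
$U Q = 3 \left(- \frac{1}{344}\right) = - \frac{3}{344}$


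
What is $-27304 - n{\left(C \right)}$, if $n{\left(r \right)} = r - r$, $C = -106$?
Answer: $-27304$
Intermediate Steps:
$n{\left(r \right)} = 0$
$-27304 - n{\left(C \right)} = -27304 - 0 = -27304 + 0 = -27304$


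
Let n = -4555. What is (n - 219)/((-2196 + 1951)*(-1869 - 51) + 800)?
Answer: -77/7600 ≈ -0.010132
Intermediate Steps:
(n - 219)/((-2196 + 1951)*(-1869 - 51) + 800) = (-4555 - 219)/((-2196 + 1951)*(-1869 - 51) + 800) = -4774/(-245*(-1920) + 800) = -4774/(470400 + 800) = -4774/471200 = -4774*1/471200 = -77/7600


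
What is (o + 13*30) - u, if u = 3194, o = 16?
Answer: -2788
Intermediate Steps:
(o + 13*30) - u = (16 + 13*30) - 1*3194 = (16 + 390) - 3194 = 406 - 3194 = -2788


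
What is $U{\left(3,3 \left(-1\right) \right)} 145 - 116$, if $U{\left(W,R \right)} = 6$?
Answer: $754$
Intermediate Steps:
$U{\left(3,3 \left(-1\right) \right)} 145 - 116 = 6 \cdot 145 - 116 = 870 - 116 = 754$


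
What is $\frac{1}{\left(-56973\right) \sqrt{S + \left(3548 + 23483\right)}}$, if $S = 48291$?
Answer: $- \frac{\sqrt{75322}}{4291320306} \approx -6.3954 \cdot 10^{-8}$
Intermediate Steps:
$\frac{1}{\left(-56973\right) \sqrt{S + \left(3548 + 23483\right)}} = \frac{1}{\left(-56973\right) \sqrt{48291 + \left(3548 + 23483\right)}} = - \frac{1}{56973 \sqrt{48291 + 27031}} = - \frac{1}{56973 \sqrt{75322}} = - \frac{\frac{1}{75322} \sqrt{75322}}{56973} = - \frac{\sqrt{75322}}{4291320306}$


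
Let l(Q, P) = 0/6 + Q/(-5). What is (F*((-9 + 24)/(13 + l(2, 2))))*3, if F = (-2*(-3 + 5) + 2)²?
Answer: 100/7 ≈ 14.286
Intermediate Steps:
l(Q, P) = -Q/5 (l(Q, P) = 0*(⅙) + Q*(-⅕) = 0 - Q/5 = -Q/5)
F = 4 (F = (-2*2 + 2)² = (-4 + 2)² = (-2)² = 4)
(F*((-9 + 24)/(13 + l(2, 2))))*3 = (4*((-9 + 24)/(13 - ⅕*2)))*3 = (4*(15/(13 - ⅖)))*3 = (4*(15/(63/5)))*3 = (4*(15*(5/63)))*3 = (4*(25/21))*3 = (100/21)*3 = 100/7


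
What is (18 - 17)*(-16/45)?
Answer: -16/45 ≈ -0.35556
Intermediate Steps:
(18 - 17)*(-16/45) = 1*(-16*1/45) = 1*(-16/45) = -16/45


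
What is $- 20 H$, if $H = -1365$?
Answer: $27300$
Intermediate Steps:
$- 20 H = \left(-20\right) \left(-1365\right) = 27300$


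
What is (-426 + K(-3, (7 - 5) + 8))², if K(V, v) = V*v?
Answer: 207936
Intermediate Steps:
(-426 + K(-3, (7 - 5) + 8))² = (-426 - 3*((7 - 5) + 8))² = (-426 - 3*(2 + 8))² = (-426 - 3*10)² = (-426 - 30)² = (-456)² = 207936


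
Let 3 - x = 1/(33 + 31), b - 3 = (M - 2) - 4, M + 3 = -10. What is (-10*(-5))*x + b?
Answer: 4263/32 ≈ 133.22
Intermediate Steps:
M = -13 (M = -3 - 10 = -13)
b = -16 (b = 3 + ((-13 - 2) - 4) = 3 + (-15 - 4) = 3 - 19 = -16)
x = 191/64 (x = 3 - 1/(33 + 31) = 3 - 1/64 = 191/64 ≈ 2.9844)
(-10*(-5))*x + b = -10*(-5)*(191/64) - 16 = 50*(191/64) - 16 = 4775/32 - 16 = 4263/32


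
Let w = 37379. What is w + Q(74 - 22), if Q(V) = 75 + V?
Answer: 37506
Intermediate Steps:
w + Q(74 - 22) = 37379 + (75 + (74 - 22)) = 37379 + (75 + 52) = 37379 + 127 = 37506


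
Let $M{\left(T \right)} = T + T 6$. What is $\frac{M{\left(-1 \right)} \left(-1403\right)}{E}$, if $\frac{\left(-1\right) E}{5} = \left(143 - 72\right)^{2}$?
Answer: $- \frac{9821}{25205} \approx -0.38965$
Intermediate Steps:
$M{\left(T \right)} = 7 T$ ($M{\left(T \right)} = T + 6 T = 7 T$)
$E = -25205$ ($E = - 5 \left(143 - 72\right)^{2} = - 5 \cdot 71^{2} = \left(-5\right) 5041 = -25205$)
$\frac{M{\left(-1 \right)} \left(-1403\right)}{E} = \frac{7 \left(-1\right) \left(-1403\right)}{-25205} = \left(-7\right) \left(-1403\right) \left(- \frac{1}{25205}\right) = 9821 \left(- \frac{1}{25205}\right) = - \frac{9821}{25205}$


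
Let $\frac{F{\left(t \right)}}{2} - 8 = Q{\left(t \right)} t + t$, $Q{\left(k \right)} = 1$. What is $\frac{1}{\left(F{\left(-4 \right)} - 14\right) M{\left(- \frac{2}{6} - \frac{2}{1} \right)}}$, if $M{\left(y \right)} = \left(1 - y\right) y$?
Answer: $\frac{9}{980} \approx 0.0091837$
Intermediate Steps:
$F{\left(t \right)} = 16 + 4 t$ ($F{\left(t \right)} = 16 + 2 \left(1 t + t\right) = 16 + 2 \left(t + t\right) = 16 + 2 \cdot 2 t = 16 + 4 t$)
$M{\left(y \right)} = y \left(1 - y\right)$
$\frac{1}{\left(F{\left(-4 \right)} - 14\right) M{\left(- \frac{2}{6} - \frac{2}{1} \right)}} = \frac{1}{\left(\left(16 + 4 \left(-4\right)\right) - 14\right) \left(- \frac{2}{6} - \frac{2}{1}\right) \left(1 - \left(- \frac{2}{6} - \frac{2}{1}\right)\right)} = \frac{1}{\left(\left(16 - 16\right) - 14\right) \left(\left(-2\right) \frac{1}{6} - 2\right) \left(1 - \left(\left(-2\right) \frac{1}{6} - 2\right)\right)} = \frac{1}{\left(0 - 14\right) \left(- \frac{1}{3} - 2\right) \left(1 - \left(- \frac{1}{3} - 2\right)\right)} = \frac{1}{\left(-14\right) \left(- \frac{7 \left(1 - - \frac{7}{3}\right)}{3}\right)} = \frac{1}{\left(-14\right) \left(- \frac{7 \left(1 + \frac{7}{3}\right)}{3}\right)} = \frac{1}{\left(-14\right) \left(\left(- \frac{7}{3}\right) \frac{10}{3}\right)} = \frac{1}{\left(-14\right) \left(- \frac{70}{9}\right)} = \frac{1}{\frac{980}{9}} = \frac{9}{980}$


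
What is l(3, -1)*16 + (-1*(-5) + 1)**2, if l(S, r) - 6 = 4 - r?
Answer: 212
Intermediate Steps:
l(S, r) = 10 - r (l(S, r) = 6 + (4 - r) = 10 - r)
l(3, -1)*16 + (-1*(-5) + 1)**2 = (10 - 1*(-1))*16 + (-1*(-5) + 1)**2 = (10 + 1)*16 + (5 + 1)**2 = 11*16 + 6**2 = 176 + 36 = 212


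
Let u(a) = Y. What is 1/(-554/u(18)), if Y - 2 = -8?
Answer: 3/277 ≈ 0.010830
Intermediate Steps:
Y = -6 (Y = 2 - 8 = -6)
u(a) = -6
1/(-554/u(18)) = 1/(-554/(-6)) = 1/(-554*(-⅙)) = 1/(277/3) = 3/277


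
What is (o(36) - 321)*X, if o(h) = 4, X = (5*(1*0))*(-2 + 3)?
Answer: 0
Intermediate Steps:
X = 0 (X = (5*0)*1 = 0*1 = 0)
(o(36) - 321)*X = (4 - 321)*0 = -317*0 = 0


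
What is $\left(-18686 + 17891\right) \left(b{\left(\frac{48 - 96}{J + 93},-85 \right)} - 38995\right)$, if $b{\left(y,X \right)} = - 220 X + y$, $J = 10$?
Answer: $\frac{1661894235}{103} \approx 1.6135 \cdot 10^{7}$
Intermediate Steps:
$b{\left(y,X \right)} = y - 220 X$
$\left(-18686 + 17891\right) \left(b{\left(\frac{48 - 96}{J + 93},-85 \right)} - 38995\right) = \left(-18686 + 17891\right) \left(\left(\frac{48 - 96}{10 + 93} - -18700\right) - 38995\right) = - 795 \left(\left(- \frac{48}{103} + 18700\right) - 38995\right) = - 795 \left(\frac{1926052}{103} - 38995\right) = \left(-795\right) \left(- \frac{2090433}{103}\right) = \frac{1661894235}{103}$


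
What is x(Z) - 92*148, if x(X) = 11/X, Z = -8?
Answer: -108939/8 ≈ -13617.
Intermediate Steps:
x(Z) - 92*148 = 11/(-8) - 92*148 = 11*(-⅛) - 13616 = -11/8 - 13616 = -108939/8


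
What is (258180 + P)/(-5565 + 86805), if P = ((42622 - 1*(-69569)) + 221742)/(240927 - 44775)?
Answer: 16880952431/5311796160 ≈ 3.1780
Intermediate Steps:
P = 111311/65384 (P = ((42622 + 69569) + 221742)/196152 = (112191 + 221742)*(1/196152) = 333933*(1/196152) = 111311/65384 ≈ 1.7024)
(258180 + P)/(-5565 + 86805) = (258180 + 111311/65384)/(-5565 + 86805) = (16880952431/65384)/81240 = (16880952431/65384)*(1/81240) = 16880952431/5311796160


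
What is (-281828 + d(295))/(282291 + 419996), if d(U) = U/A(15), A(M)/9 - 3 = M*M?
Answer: -578310761/1441092924 ≈ -0.40130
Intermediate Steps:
A(M) = 27 + 9*M² (A(M) = 27 + 9*(M*M) = 27 + 9*M²)
d(U) = U/2052 (d(U) = U/(27 + 9*15²) = U/(27 + 9*225) = U/(27 + 2025) = U/2052)
(-281828 + d(295))/(282291 + 419996) = (-281828 + (1/2052)*295)/(282291 + 419996) = (-281828 + 295/2052)/702287 = -578310761/2052*1/702287 = -578310761/1441092924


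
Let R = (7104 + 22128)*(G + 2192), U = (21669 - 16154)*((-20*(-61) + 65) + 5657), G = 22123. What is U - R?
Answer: -672490950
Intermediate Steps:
U = 38285130 (U = 5515*((1220 + 65) + 5657) = 5515*(1285 + 5657) = 5515*6942 = 38285130)
R = 710776080 (R = (7104 + 22128)*(22123 + 2192) = 29232*24315 = 710776080)
U - R = 38285130 - 1*710776080 = 38285130 - 710776080 = -672490950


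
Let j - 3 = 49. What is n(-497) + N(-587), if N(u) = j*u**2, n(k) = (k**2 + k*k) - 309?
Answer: 18411297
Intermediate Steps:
j = 52 (j = 3 + 49 = 52)
n(k) = -309 + 2*k**2 (n(k) = (k**2 + k**2) - 309 = 2*k**2 - 309 = -309 + 2*k**2)
N(u) = 52*u**2
n(-497) + N(-587) = (-309 + 2*(-497)**2) + 52*(-587)**2 = (-309 + 2*247009) + 52*344569 = (-309 + 494018) + 17917588 = 493709 + 17917588 = 18411297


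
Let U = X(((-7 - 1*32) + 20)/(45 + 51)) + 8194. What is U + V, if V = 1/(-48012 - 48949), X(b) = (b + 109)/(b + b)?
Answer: 29178182809/3684518 ≈ 7919.1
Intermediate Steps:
X(b) = (109 + b)/(2*b) (X(b) = (109 + b)/((2*b)) = (109 + b)*(1/(2*b)) = (109 + b)/(2*b))
V = -1/96961 (V = 1/(-96961) = -1/96961 ≈ -1.0313e-5)
U = 300927/38 (U = (109 + ((-7 - 1*32) + 20)/(45 + 51))/(2*((((-7 - 1*32) + 20)/(45 + 51)))) + 8194 = (109 + ((-7 - 32) + 20)/96)/(2*((((-7 - 32) + 20)/96))) + 8194 = (109 + (-39 + 20)*(1/96))/(2*(((-39 + 20)*(1/96)))) + 8194 = (109 - 19*1/96)/(2*((-19*1/96))) + 8194 = (109 - 19/96)/(2*(-19/96)) + 8194 = (½)*(-96/19)*(10445/96) + 8194 = -10445/38 + 8194 = 300927/38 ≈ 7919.1)
U + V = 300927/38 - 1/96961 = 29178182809/3684518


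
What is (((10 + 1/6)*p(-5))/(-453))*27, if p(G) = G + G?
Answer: 915/151 ≈ 6.0596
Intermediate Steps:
p(G) = 2*G
(((10 + 1/6)*p(-5))/(-453))*27 = (((10 + 1/6)*(2*(-5)))/(-453))*27 = (((10 + ⅙)*(-10))*(-1/453))*27 = (((61/6)*(-10))*(-1/453))*27 = -305/3*(-1/453)*27 = (305/1359)*27 = 915/151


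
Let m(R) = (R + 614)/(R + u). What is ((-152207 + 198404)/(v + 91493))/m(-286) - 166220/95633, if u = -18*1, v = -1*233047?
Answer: -398405474221/277513290481 ≈ -1.4356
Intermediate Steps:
v = -233047
u = -18
m(R) = (614 + R)/(-18 + R) (m(R) = (R + 614)/(R - 18) = (614 + R)/(-18 + R))
((-152207 + 198404)/(v + 91493))/m(-286) - 166220/95633 = ((-152207 + 198404)/(-233047 + 91493))/(((614 - 286)/(-18 - 286))) - 166220/95633 = (46197/(-141554))/((328/(-304))) - 166220*1/95633 = (46197*(-1/141554))/((-1/304*328)) - 166220/95633 = -46197/(141554*(-41/38)) - 166220/95633 = -46197/141554*(-38/41) - 166220/95633 = 877743/2901857 - 166220/95633 = -398405474221/277513290481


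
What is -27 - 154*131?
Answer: -20201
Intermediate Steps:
-27 - 154*131 = -27 - 20174 = -20201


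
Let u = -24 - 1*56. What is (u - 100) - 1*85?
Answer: -265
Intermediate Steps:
u = -80 (u = -24 - 56 = -80)
(u - 100) - 1*85 = (-80 - 100) - 1*85 = -180 - 85 = -265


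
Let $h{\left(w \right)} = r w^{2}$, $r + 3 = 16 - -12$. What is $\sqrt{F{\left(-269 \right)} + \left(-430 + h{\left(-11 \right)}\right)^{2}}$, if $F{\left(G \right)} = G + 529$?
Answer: $\sqrt{6734285} \approx 2595.1$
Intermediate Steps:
$F{\left(G \right)} = 529 + G$
$r = 25$ ($r = -3 + \left(16 - -12\right) = -3 + \left(16 + 12\right) = -3 + 28 = 25$)
$h{\left(w \right)} = 25 w^{2}$
$\sqrt{F{\left(-269 \right)} + \left(-430 + h{\left(-11 \right)}\right)^{2}} = \sqrt{\left(529 - 269\right) + \left(-430 + 25 \left(-11\right)^{2}\right)^{2}} = \sqrt{260 + \left(-430 + 25 \cdot 121\right)^{2}} = \sqrt{260 + \left(-430 + 3025\right)^{2}} = \sqrt{260 + 2595^{2}} = \sqrt{260 + 6734025} = \sqrt{6734285}$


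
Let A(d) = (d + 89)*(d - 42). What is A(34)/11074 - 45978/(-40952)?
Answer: 117215901/113375612 ≈ 1.0339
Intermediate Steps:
A(d) = (-42 + d)*(89 + d) (A(d) = (89 + d)*(-42 + d) = (-42 + d)*(89 + d))
A(34)/11074 - 45978/(-40952) = (-3738 + 34² + 47*34)/11074 - 45978/(-40952) = (-3738 + 1156 + 1598)*(1/11074) - 45978*(-1/40952) = -984*1/11074 + 22989/20476 = -492/5537 + 22989/20476 = 117215901/113375612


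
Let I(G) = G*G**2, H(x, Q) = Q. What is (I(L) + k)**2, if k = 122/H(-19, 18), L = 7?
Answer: 9909904/81 ≈ 1.2234e+5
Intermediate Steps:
k = 61/9 (k = 122/18 = 122*(1/18) = 61/9 ≈ 6.7778)
I(G) = G**3
(I(L) + k)**2 = (7**3 + 61/9)**2 = (343 + 61/9)**2 = (3148/9)**2 = 9909904/81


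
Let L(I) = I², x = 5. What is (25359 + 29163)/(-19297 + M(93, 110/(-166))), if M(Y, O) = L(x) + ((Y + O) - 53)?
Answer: -4525326/1596311 ≈ -2.8349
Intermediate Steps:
M(Y, O) = -28 + O + Y (M(Y, O) = 5² + ((Y + O) - 53) = 25 + ((O + Y) - 53) = 25 + (-53 + O + Y) = -28 + O + Y)
(25359 + 29163)/(-19297 + M(93, 110/(-166))) = (25359 + 29163)/(-19297 + (-28 + 110/(-166) + 93)) = 54522/(-19297 + (-28 + 110*(-1/166) + 93)) = 54522/(-19297 + (-28 - 55/83 + 93)) = 54522/(-19297 + 5340/83) = 54522/(-1596311/83) = 54522*(-83/1596311) = -4525326/1596311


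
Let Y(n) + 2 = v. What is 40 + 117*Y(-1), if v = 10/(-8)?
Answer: -1361/4 ≈ -340.25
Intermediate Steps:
v = -5/4 (v = 10*(-⅛) = -5/4 ≈ -1.2500)
Y(n) = -13/4 (Y(n) = -2 - 5/4 = -13/4)
40 + 117*Y(-1) = 40 + 117*(-13/4) = 40 - 1521/4 = -1361/4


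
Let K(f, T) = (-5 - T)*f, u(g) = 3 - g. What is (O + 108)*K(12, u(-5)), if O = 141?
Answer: -38844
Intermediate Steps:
K(f, T) = f*(-5 - T)
(O + 108)*K(12, u(-5)) = (141 + 108)*(-1*12*(5 + (3 - 1*(-5)))) = 249*(-1*12*(5 + (3 + 5))) = 249*(-1*12*(5 + 8)) = 249*(-1*12*13) = 249*(-156) = -38844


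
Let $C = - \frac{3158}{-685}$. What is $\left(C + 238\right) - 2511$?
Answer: $- \frac{1553847}{685} \approx -2268.4$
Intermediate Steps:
$C = \frac{3158}{685}$ ($C = \left(-3158\right) \left(- \frac{1}{685}\right) = \frac{3158}{685} \approx 4.6102$)
$\left(C + 238\right) - 2511 = \left(\frac{3158}{685} + 238\right) - 2511 = \frac{166188}{685} - 2511 = - \frac{1553847}{685}$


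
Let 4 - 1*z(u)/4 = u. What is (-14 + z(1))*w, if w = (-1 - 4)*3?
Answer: 30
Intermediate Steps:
w = -15 (w = -5*3 = -15)
z(u) = 16 - 4*u
(-14 + z(1))*w = (-14 + (16 - 4*1))*(-15) = (-14 + (16 - 4))*(-15) = (-14 + 12)*(-15) = -2*(-15) = 30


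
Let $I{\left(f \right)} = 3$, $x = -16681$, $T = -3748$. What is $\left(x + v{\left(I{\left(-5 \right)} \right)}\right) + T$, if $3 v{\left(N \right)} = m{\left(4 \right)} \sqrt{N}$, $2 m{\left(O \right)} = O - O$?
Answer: $-20429$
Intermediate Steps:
$m{\left(O \right)} = 0$ ($m{\left(O \right)} = \frac{O - O}{2} = \frac{1}{2} \cdot 0 = 0$)
$v{\left(N \right)} = 0$ ($v{\left(N \right)} = \frac{0 \sqrt{N}}{3} = \frac{1}{3} \cdot 0 = 0$)
$\left(x + v{\left(I{\left(-5 \right)} \right)}\right) + T = \left(-16681 + 0\right) - 3748 = -16681 - 3748 = -20429$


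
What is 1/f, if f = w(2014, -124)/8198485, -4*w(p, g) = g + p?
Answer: -3279394/189 ≈ -17351.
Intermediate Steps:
w(p, g) = -g/4 - p/4 (w(p, g) = -(g + p)/4 = -g/4 - p/4)
f = -189/3279394 (f = (-¼*(-124) - ¼*2014)/8198485 = (31 - 1007/2)*(1/8198485) = -945/2*1/8198485 = -189/3279394 ≈ -5.7633e-5)
1/f = 1/(-189/3279394) = -3279394/189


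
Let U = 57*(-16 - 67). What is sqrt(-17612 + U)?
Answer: I*sqrt(22343) ≈ 149.48*I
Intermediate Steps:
U = -4731 (U = 57*(-83) = -4731)
sqrt(-17612 + U) = sqrt(-17612 - 4731) = sqrt(-22343) = I*sqrt(22343)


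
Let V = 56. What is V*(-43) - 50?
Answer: -2458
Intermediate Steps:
V*(-43) - 50 = 56*(-43) - 50 = -2408 - 50 = -2458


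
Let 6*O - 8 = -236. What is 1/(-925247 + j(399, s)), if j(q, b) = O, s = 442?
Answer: -1/925285 ≈ -1.0807e-6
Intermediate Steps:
O = -38 (O = 4/3 + (⅙)*(-236) = 4/3 - 118/3 = -38)
j(q, b) = -38
1/(-925247 + j(399, s)) = 1/(-925247 - 38) = 1/(-925285) = -1/925285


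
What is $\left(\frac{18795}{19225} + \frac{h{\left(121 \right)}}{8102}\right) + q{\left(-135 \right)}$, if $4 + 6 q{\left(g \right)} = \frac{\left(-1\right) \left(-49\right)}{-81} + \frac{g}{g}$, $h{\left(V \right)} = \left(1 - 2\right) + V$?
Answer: $\frac{1482283517}{3784991085} \approx 0.39162$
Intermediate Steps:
$h{\left(V \right)} = -1 + V$
$q{\left(g \right)} = - \frac{146}{243}$ ($q{\left(g \right)} = - \frac{2}{3} + \frac{\frac{\left(-1\right) \left(-49\right)}{-81} + \frac{g}{g}}{6} = - \frac{2}{3} + \frac{49 \left(- \frac{1}{81}\right) + 1}{6} = - \frac{2}{3} + \frac{- \frac{49}{81} + 1}{6} = - \frac{2}{3} + \frac{1}{6} \cdot \frac{32}{81} = - \frac{2}{3} + \frac{16}{243} = - \frac{146}{243}$)
$\left(\frac{18795}{19225} + \frac{h{\left(121 \right)}}{8102}\right) + q{\left(-135 \right)} = \left(\frac{18795}{19225} + \frac{-1 + 121}{8102}\right) - \frac{146}{243} = \left(18795 \cdot \frac{1}{19225} + 120 \cdot \frac{1}{8102}\right) - \frac{146}{243} = \left(\frac{3759}{3845} + \frac{60}{4051}\right) - \frac{146}{243} = \frac{15458409}{15576095} - \frac{146}{243} = \frac{1482283517}{3784991085}$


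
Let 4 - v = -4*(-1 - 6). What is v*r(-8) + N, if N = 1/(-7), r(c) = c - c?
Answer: -⅐ ≈ -0.14286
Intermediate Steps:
r(c) = 0
v = -24 (v = 4 - (-4)*(-1 - 6) = 4 - (-4)*(-7) = 4 - 1*28 = 4 - 28 = -24)
N = -⅐ ≈ -0.14286
v*r(-8) + N = -24*0 - ⅐ = 0 - ⅐ = -⅐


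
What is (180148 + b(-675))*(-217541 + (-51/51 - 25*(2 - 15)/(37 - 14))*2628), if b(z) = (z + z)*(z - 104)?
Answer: -5185607207026/23 ≈ -2.2546e+11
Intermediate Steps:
b(z) = 2*z*(-104 + z) (b(z) = (2*z)*(-104 + z) = 2*z*(-104 + z))
(180148 + b(-675))*(-217541 + (-51/51 - 25*(2 - 15)/(37 - 14))*2628) = (180148 + 2*(-675)*(-104 - 675))*(-217541 + (-51/51 - 25*(2 - 15)/(37 - 14))*2628) = (180148 + 2*(-675)*(-779))*(-217541 + (-51*1/51 - 25/(23/(-13)))*2628) = (180148 + 1051650)*(-217541 + (-1 - 25/(23*(-1/13)))*2628) = 1231798*(-217541 + (-1 - 25/(-23/13))*2628) = 1231798*(-217541 + (-1 - 25*(-13/23))*2628) = 1231798*(-217541 + (-1 + 325/23)*2628) = 1231798*(-217541 + (302/23)*2628) = 1231798*(-217541 + 793656/23) = 1231798*(-4209787/23) = -5185607207026/23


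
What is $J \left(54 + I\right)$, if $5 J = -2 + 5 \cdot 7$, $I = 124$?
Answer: $\frac{5874}{5} \approx 1174.8$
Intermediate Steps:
$J = \frac{33}{5}$ ($J = \frac{-2 + 5 \cdot 7}{5} = \frac{-2 + 35}{5} = \frac{1}{5} \cdot 33 = \frac{33}{5} \approx 6.6$)
$J \left(54 + I\right) = \frac{33 \left(54 + 124\right)}{5} = \frac{33}{5} \cdot 178 = \frac{5874}{5}$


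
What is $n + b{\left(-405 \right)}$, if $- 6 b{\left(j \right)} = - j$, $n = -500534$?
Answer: $- \frac{1001203}{2} \approx -5.006 \cdot 10^{5}$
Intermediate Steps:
$b{\left(j \right)} = \frac{j}{6}$ ($b{\left(j \right)} = - \frac{\left(-1\right) j}{6} = \frac{j}{6}$)
$n + b{\left(-405 \right)} = -500534 + \frac{1}{6} \left(-405\right) = -500534 - \frac{135}{2} = - \frac{1001203}{2}$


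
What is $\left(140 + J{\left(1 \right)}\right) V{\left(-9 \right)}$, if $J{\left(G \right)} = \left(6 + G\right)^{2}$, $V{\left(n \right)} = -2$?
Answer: $-378$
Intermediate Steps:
$\left(140 + J{\left(1 \right)}\right) V{\left(-9 \right)} = \left(140 + \left(6 + 1\right)^{2}\right) \left(-2\right) = \left(140 + 7^{2}\right) \left(-2\right) = \left(140 + 49\right) \left(-2\right) = 189 \left(-2\right) = -378$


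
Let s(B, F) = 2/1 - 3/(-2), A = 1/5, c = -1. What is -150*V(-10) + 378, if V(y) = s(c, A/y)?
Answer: -147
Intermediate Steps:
A = 1/5 ≈ 0.20000
s(B, F) = 7/2 (s(B, F) = 2*1 - 3*(-1/2) = 2 + 3/2 = 7/2)
V(y) = 7/2
-150*V(-10) + 378 = -150*7/2 + 378 = -525 + 378 = -147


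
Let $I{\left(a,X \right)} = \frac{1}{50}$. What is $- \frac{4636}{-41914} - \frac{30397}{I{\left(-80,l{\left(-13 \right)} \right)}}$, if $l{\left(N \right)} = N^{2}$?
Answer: $- \frac{1676394428}{1103} \approx -1.5199 \cdot 10^{6}$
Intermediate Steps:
$I{\left(a,X \right)} = \frac{1}{50}$
$- \frac{4636}{-41914} - \frac{30397}{I{\left(-80,l{\left(-13 \right)} \right)}} = - \frac{4636}{-41914} - 30397 \frac{1}{\frac{1}{50}} = \left(-4636\right) \left(- \frac{1}{41914}\right) - 1519850 = \frac{122}{1103} - 1519850 = - \frac{1676394428}{1103}$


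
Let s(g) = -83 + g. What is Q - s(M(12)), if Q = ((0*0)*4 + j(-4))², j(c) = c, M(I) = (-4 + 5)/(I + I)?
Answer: 2375/24 ≈ 98.958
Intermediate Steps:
M(I) = 1/(2*I)
Q = 16 (Q = ((0*0)*4 - 4)² = (0*4 - 4)² = (0 - 4)² = (-4)² = 16)
Q - s(M(12)) = 16 - (-83 + (½)/12) = 16 - (-83 + (½)*(1/12)) = 16 - (-83 + 1/24) = 16 - 1*(-1991/24) = 16 + 1991/24 = 2375/24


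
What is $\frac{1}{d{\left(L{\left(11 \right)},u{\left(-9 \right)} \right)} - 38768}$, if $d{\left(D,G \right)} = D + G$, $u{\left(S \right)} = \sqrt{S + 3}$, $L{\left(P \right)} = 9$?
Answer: $- \frac{38759}{1502260087} - \frac{i \sqrt{6}}{1502260087} \approx -2.58 \cdot 10^{-5} - 1.6305 \cdot 10^{-9} i$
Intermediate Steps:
$u{\left(S \right)} = \sqrt{3 + S}$
$\frac{1}{d{\left(L{\left(11 \right)},u{\left(-9 \right)} \right)} - 38768} = \frac{1}{\left(9 + \sqrt{3 - 9}\right) - 38768} = \frac{1}{\left(9 + \sqrt{-6}\right) - 38768} = \frac{1}{\left(9 + i \sqrt{6}\right) - 38768} = \frac{1}{-38759 + i \sqrt{6}}$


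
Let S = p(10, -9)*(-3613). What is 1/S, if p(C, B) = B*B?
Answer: -1/292653 ≈ -3.4170e-6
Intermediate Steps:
p(C, B) = B²
S = -292653 (S = (-9)²*(-3613) = 81*(-3613) = -292653)
1/S = 1/(-292653) = -1/292653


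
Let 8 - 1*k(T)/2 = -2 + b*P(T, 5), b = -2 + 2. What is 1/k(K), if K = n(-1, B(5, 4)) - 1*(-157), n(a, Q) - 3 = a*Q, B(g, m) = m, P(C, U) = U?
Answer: 1/20 ≈ 0.050000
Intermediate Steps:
b = 0
n(a, Q) = 3 + Q*a (n(a, Q) = 3 + a*Q = 3 + Q*a)
K = 156 (K = (3 + 4*(-1)) - 1*(-157) = (3 - 4) + 157 = -1 + 157 = 156)
k(T) = 20 (k(T) = 16 - 2*(-2 + 0*5) = 16 - 2*(-2 + 0) = 16 - 2*(-2) = 16 + 4 = 20)
1/k(K) = 1/20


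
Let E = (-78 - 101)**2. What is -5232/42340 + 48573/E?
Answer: 472235577/339153985 ≈ 1.3924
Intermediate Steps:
E = 32041 (E = (-179)**2 = 32041)
-5232/42340 + 48573/E = -5232/42340 + 48573/32041 = -5232*1/42340 + 48573*(1/32041) = -1308/10585 + 48573/32041 = 472235577/339153985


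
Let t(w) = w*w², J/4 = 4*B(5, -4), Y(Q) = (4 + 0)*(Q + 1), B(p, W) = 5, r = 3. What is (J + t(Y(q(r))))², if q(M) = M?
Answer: 17438976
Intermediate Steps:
Y(Q) = 4 + 4*Q (Y(Q) = 4*(1 + Q) = 4 + 4*Q)
J = 80 (J = 4*(4*5) = 4*20 = 80)
t(w) = w³
(J + t(Y(q(r))))² = (80 + (4 + 4*3)³)² = (80 + (4 + 12)³)² = (80 + 16³)² = (80 + 4096)² = 4176² = 17438976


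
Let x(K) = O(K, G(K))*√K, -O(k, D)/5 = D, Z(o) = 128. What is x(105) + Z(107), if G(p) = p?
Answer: 128 - 525*√105 ≈ -5251.6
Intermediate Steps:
O(k, D) = -5*D
x(K) = -5*K^(3/2) (x(K) = (-5*K)*√K = -5*K^(3/2))
x(105) + Z(107) = -525*√105 + 128 = 128 - 525*√105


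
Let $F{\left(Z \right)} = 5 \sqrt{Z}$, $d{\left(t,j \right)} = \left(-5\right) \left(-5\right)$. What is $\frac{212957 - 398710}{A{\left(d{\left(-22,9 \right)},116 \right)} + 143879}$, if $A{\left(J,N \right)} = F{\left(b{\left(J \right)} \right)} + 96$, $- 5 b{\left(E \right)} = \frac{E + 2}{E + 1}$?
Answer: $- \frac{139067698510}{107789763277} + \frac{557259 i \sqrt{390}}{538948816385} \approx -1.2902 + 2.0419 \cdot 10^{-5} i$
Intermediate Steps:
$d{\left(t,j \right)} = 25$
$b{\left(E \right)} = - \frac{2 + E}{5 \left(1 + E\right)}$ ($b{\left(E \right)} = - \frac{\left(E + 2\right) \frac{1}{E + 1}}{5} = - \frac{\left(2 + E\right) \frac{1}{1 + E}}{5} = - \frac{\frac{1}{1 + E} \left(2 + E\right)}{5} = - \frac{2 + E}{5 \left(1 + E\right)}$)
$A{\left(J,N \right)} = 96 + \sqrt{5} \sqrt{\frac{-2 - J}{1 + J}}$ ($A{\left(J,N \right)} = 5 \sqrt{\frac{-2 - J}{5 \left(1 + J\right)}} + 96 = 5 \frac{\sqrt{5} \sqrt{\frac{-2 - J}{1 + J}}}{5} + 96 = \sqrt{5} \sqrt{\frac{-2 - J}{1 + J}} + 96 = 96 + \sqrt{5} \sqrt{\frac{-2 - J}{1 + J}}$)
$\frac{212957 - 398710}{A{\left(d{\left(-22,9 \right)},116 \right)} + 143879} = \frac{212957 - 398710}{\left(96 + \sqrt{5} \sqrt{\frac{-2 - 25}{1 + 25}}\right) + 143879} = - \frac{185753}{\left(96 + \sqrt{5} \sqrt{\frac{-2 - 25}{26}}\right) + 143879} = - \frac{185753}{\left(96 + \sqrt{5} \sqrt{\frac{1}{26} \left(-27\right)}\right) + 143879} = - \frac{185753}{\left(96 + \sqrt{5} \sqrt{- \frac{27}{26}}\right) + 143879} = - \frac{185753}{\left(96 + \sqrt{5} \frac{3 i \sqrt{78}}{26}\right) + 143879} = - \frac{185753}{\left(96 + \frac{3 i \sqrt{390}}{26}\right) + 143879} = - \frac{185753}{143975 + \frac{3 i \sqrt{390}}{26}}$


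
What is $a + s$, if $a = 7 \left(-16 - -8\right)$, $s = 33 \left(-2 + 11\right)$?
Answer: $241$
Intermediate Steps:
$s = 297$ ($s = 33 \cdot 9 = 297$)
$a = -56$ ($a = 7 \left(-16 + \left(-1 + 9\right)\right) = 7 \left(-16 + 8\right) = 7 \left(-8\right) = -56$)
$a + s = -56 + 297 = 241$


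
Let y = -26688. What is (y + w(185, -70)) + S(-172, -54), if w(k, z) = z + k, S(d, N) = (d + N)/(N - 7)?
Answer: -1620727/61 ≈ -26569.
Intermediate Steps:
S(d, N) = (N + d)/(-7 + N)
w(k, z) = k + z
(y + w(185, -70)) + S(-172, -54) = (-26688 + (185 - 70)) + (-54 - 172)/(-7 - 54) = (-26688 + 115) - 226/(-61) = -26573 - 1/61*(-226) = -26573 + 226/61 = -1620727/61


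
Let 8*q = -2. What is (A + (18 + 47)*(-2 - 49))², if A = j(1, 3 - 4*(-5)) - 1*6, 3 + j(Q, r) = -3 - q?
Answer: 177076249/16 ≈ 1.1067e+7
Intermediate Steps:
q = -¼ (q = (⅛)*(-2) = -¼ ≈ -0.25000)
j(Q, r) = -23/4 (j(Q, r) = -3 + (-3 - 1*(-¼)) = -3 + (-3 + ¼) = -3 - 11/4 = -23/4)
A = -47/4 (A = -23/4 - 1*6 = -23/4 - 6 = -47/4 ≈ -11.750)
(A + (18 + 47)*(-2 - 49))² = (-47/4 + (18 + 47)*(-2 - 49))² = (-47/4 + 65*(-51))² = (-47/4 - 3315)² = (-13307/4)² = 177076249/16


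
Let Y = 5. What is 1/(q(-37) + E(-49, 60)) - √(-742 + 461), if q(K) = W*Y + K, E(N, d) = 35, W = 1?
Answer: ⅓ - I*√281 ≈ 0.33333 - 16.763*I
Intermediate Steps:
q(K) = 5 + K (q(K) = 1*5 + K = 5 + K)
1/(q(-37) + E(-49, 60)) - √(-742 + 461) = 1/((5 - 37) + 35) - √(-742 + 461) = 1/(-32 + 35) - √(-281) = 1/3 - I*√281 = ⅓ - I*√281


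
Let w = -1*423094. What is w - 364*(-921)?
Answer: -87850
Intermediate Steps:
w = -423094
w - 364*(-921) = -423094 - 364*(-921) = -423094 + 335244 = -87850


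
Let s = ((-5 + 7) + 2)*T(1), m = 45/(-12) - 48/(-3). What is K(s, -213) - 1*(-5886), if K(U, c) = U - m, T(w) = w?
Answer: 23511/4 ≈ 5877.8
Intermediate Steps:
m = 49/4 (m = 45*(-1/12) - 48*(-⅓) = -15/4 + 16 = 49/4 ≈ 12.250)
s = 4 (s = ((-5 + 7) + 2)*1 = (2 + 2)*1 = 4*1 = 4)
K(U, c) = -49/4 + U (K(U, c) = U - 1*49/4 = U - 49/4 = -49/4 + U)
K(s, -213) - 1*(-5886) = (-49/4 + 4) - 1*(-5886) = -33/4 + 5886 = 23511/4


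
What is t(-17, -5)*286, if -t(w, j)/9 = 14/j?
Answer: 36036/5 ≈ 7207.2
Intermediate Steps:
t(w, j) = -126/j
t(-17, -5)*286 = -126/(-5)*286 = -126*(-⅕)*286 = (126/5)*286 = 36036/5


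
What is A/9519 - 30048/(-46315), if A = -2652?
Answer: 54399844/146957495 ≈ 0.37017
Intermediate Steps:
A/9519 - 30048/(-46315) = -2652/9519 - 30048/(-46315) = -2652*1/9519 - 30048*(-1/46315) = -884/3173 + 30048/46315 = 54399844/146957495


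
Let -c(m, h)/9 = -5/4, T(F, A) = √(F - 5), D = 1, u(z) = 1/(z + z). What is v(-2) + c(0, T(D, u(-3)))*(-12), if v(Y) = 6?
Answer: -129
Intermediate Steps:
u(z) = 1/(2*z)
T(F, A) = √(-5 + F)
c(m, h) = 45/4 (c(m, h) = -(-45)/4 = -9*(-5/4) = 45/4)
v(-2) + c(0, T(D, u(-3)))*(-12) = 6 + (45/4)*(-12) = 6 - 135 = -129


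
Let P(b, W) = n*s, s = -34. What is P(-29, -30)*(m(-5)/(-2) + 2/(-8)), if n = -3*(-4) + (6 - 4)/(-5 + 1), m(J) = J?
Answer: -3519/4 ≈ -879.75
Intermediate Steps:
n = 23/2 (n = 12 + 2/(-4) = 12 + 2*(-1/4) = 12 - 1/2 = 23/2 ≈ 11.500)
P(b, W) = -391 (P(b, W) = (23/2)*(-34) = -391)
P(-29, -30)*(m(-5)/(-2) + 2/(-8)) = -391*(-5/(-2) + 2/(-8)) = -391*(-5*(-1/2) + 2*(-1/8)) = -391*(5/2 - 1/4) = -391*9/4 = -3519/4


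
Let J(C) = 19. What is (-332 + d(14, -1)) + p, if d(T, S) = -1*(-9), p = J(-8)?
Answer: -304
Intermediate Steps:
p = 19
d(T, S) = 9
(-332 + d(14, -1)) + p = (-332 + 9) + 19 = -323 + 19 = -304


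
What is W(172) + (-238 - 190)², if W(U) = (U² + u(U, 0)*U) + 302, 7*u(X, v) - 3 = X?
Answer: 217370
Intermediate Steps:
u(X, v) = 3/7 + X/7
W(U) = 302 + U² + U*(3/7 + U/7) (W(U) = (U² + (3/7 + U/7)*U) + 302 = (U² + U*(3/7 + U/7)) + 302 = 302 + U² + U*(3/7 + U/7))
W(172) + (-238 - 190)² = (302 + (3/7)*172 + (8/7)*172²) + (-238 - 190)² = (302 + 516/7 + (8/7)*29584) + (-428)² = (302 + 516/7 + 236672/7) + 183184 = 34186 + 183184 = 217370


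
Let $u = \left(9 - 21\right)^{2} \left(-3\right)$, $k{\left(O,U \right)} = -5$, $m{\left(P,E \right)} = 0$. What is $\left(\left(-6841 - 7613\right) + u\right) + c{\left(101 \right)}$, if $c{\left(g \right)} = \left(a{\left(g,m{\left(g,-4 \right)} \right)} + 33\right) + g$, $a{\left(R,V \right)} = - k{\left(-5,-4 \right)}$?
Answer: $-14747$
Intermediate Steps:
$a{\left(R,V \right)} = 5$ ($a{\left(R,V \right)} = \left(-1\right) \left(-5\right) = 5$)
$u = -432$ ($u = \left(-12\right)^{2} \left(-3\right) = 144 \left(-3\right) = -432$)
$c{\left(g \right)} = 38 + g$ ($c{\left(g \right)} = \left(5 + 33\right) + g = 38 + g$)
$\left(\left(-6841 - 7613\right) + u\right) + c{\left(101 \right)} = \left(\left(-6841 - 7613\right) - 432\right) + \left(38 + 101\right) = \left(-14454 - 432\right) + 139 = -14886 + 139 = -14747$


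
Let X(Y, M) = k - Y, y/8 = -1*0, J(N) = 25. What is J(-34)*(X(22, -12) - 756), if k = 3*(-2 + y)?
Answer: -19600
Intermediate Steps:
y = 0 (y = 8*(-1*0) = 8*0 = 0)
k = -6 (k = 3*(-2 + 0) = 3*(-2) = -6)
X(Y, M) = -6 - Y
J(-34)*(X(22, -12) - 756) = 25*((-6 - 1*22) - 756) = 25*((-6 - 22) - 756) = 25*(-28 - 756) = 25*(-784) = -19600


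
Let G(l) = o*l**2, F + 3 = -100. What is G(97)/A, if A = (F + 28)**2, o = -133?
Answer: -1251397/5625 ≈ -222.47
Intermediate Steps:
F = -103 (F = -3 - 100 = -103)
G(l) = -133*l**2
A = 5625 (A = (-103 + 28)**2 = (-75)**2 = 5625)
G(97)/A = -133*97**2/5625 = -133*9409*(1/5625) = -1251397*1/5625 = -1251397/5625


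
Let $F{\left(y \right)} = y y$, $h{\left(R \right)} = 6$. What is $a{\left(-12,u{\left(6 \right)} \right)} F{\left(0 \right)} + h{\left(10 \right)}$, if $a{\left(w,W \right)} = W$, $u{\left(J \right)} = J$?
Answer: $6$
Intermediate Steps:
$F{\left(y \right)} = y^{2}$
$a{\left(-12,u{\left(6 \right)} \right)} F{\left(0 \right)} + h{\left(10 \right)} = 6 \cdot 0^{2} + 6 = 6 \cdot 0 + 6 = 0 + 6 = 6$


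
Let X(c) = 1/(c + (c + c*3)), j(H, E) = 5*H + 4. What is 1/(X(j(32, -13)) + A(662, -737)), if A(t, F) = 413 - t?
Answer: -820/204179 ≈ -0.0040161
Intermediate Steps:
j(H, E) = 4 + 5*H
X(c) = 1/(5*c) (X(c) = 1/(c + (c + 3*c)) = 1/(c + 4*c) = 1/(5*c))
1/(X(j(32, -13)) + A(662, -737)) = 1/(1/(5*(4 + 5*32)) + (413 - 1*662)) = 1/(1/(5*(4 + 160)) + (413 - 662)) = 1/((1/5)/164 - 249) = 1/((1/5)*(1/164) - 249) = 1/(1/820 - 249) = 1/(-204179/820) = -820/204179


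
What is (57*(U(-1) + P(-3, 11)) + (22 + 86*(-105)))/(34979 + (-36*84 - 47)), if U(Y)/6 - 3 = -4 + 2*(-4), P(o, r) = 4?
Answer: -5929/15954 ≈ -0.37163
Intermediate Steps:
U(Y) = -54 (U(Y) = 18 + 6*(-4 + 2*(-4)) = 18 + 6*(-4 - 8) = 18 + 6*(-12) = 18 - 72 = -54)
(57*(U(-1) + P(-3, 11)) + (22 + 86*(-105)))/(34979 + (-36*84 - 47)) = (57*(-54 + 4) + (22 + 86*(-105)))/(34979 + (-36*84 - 47)) = (57*(-50) + (22 - 9030))/(34979 + (-3024 - 47)) = (-2850 - 9008)/(34979 - 3071) = -11858/31908 = -11858*1/31908 = -5929/15954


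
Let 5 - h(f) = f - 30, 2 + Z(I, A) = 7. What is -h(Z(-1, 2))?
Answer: -30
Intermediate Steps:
Z(I, A) = 5 (Z(I, A) = -2 + 7 = 5)
h(f) = 35 - f (h(f) = 5 - (f - 30) = 5 - (-30 + f) = 5 + (30 - f) = 35 - f)
-h(Z(-1, 2)) = -(35 - 1*5) = -(35 - 5) = -1*30 = -30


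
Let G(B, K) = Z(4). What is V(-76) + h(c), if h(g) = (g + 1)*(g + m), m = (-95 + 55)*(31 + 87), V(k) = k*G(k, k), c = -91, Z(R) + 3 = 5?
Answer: 432838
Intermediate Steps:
Z(R) = 2 (Z(R) = -3 + 5 = 2)
G(B, K) = 2
V(k) = 2*k (V(k) = k*2 = 2*k)
m = -4720 (m = -40*118 = -4720)
h(g) = (1 + g)*(-4720 + g) (h(g) = (g + 1)*(g - 4720) = (1 + g)*(-4720 + g))
V(-76) + h(c) = 2*(-76) + (-4720 + (-91)² - 4719*(-91)) = -152 + (-4720 + 8281 + 429429) = -152 + 432990 = 432838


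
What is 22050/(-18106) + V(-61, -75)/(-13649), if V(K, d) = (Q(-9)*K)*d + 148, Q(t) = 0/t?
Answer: -151820069/123564397 ≈ -1.2287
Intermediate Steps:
Q(t) = 0
V(K, d) = 148 (V(K, d) = (0*K)*d + 148 = 0*d + 148 = 0 + 148 = 148)
22050/(-18106) + V(-61, -75)/(-13649) = 22050/(-18106) + 148/(-13649) = 22050*(-1/18106) + 148*(-1/13649) = -11025/9053 - 148/13649 = -151820069/123564397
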